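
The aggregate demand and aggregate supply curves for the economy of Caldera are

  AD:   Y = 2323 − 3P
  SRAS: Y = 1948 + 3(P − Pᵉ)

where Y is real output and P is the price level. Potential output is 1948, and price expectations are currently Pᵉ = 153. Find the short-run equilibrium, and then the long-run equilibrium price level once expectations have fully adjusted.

Short run: with Pᵉ = 153, SRAS is Y = 1489 + 3P. Setting AD = SRAS gives 834 = 6P, so P = 139 and Y = 2323 − 3·139 = 1906.
Output 1906 is below potential 1948, so over time expected prices fall and SRAS shifts right until Y returns to 1948.
Long run: Y = 1948 on the AD curve gives 1948 = 2323 − 3P, so P = 125.

Short run: P = 139, Y = 1906. Long run: P = 125.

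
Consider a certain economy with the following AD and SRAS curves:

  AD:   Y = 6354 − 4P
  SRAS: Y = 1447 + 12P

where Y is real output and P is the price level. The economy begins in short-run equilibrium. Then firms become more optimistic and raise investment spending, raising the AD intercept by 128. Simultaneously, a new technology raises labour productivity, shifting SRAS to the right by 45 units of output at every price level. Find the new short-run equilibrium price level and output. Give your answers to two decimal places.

After both shocks: AD is Y = 6482 − 4P and SRAS is Y = 1492 + 12P.
Setting them equal: 4990 = 16P, so P = 311.88.
Substituting into AD, Y = 5234.50.

P = 311.88, Y = 5234.50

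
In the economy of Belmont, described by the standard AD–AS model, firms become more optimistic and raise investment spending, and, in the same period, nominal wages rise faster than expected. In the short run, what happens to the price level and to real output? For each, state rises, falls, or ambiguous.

Price level: rises; output: ambiguous

The first event is a positive demand shock: AD shifts right, which by itself pushes P up and Y up.
The second is an adverse supply shock: SRAS shifts left, which by itself pushes P up and Y down.
Both shocks push P up, so P rises. The two shocks push Y in opposite directions, so the effect on Y is ambiguous.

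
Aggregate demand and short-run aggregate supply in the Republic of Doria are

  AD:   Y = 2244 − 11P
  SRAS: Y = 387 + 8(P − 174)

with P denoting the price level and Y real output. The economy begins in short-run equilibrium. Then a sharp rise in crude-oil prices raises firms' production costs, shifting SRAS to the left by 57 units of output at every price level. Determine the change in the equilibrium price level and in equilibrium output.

ΔP = +3, ΔY = -33

This is a negative supply shock: SRAS shifts left.
New SRAS: Y = 8P − 1062.
Set AD = SRAS: 2244 − 11P = 8P − 1062, so 3306 = 19P and P = 174.
Y = 2244 − 11·174 = 330.
Initially P = 171, Y = 363, so ΔP = +3 and ΔY = -33.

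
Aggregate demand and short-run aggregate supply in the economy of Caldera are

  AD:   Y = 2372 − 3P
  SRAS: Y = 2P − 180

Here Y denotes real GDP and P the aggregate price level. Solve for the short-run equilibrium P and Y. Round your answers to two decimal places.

Set AD = SRAS: 2372 − 3P = 2P − 180, so 2552 = 5P and P = 510.40.
Substituting into AD, Y = 2372 − 3P = 840.80.

P = 510.40, Y = 840.80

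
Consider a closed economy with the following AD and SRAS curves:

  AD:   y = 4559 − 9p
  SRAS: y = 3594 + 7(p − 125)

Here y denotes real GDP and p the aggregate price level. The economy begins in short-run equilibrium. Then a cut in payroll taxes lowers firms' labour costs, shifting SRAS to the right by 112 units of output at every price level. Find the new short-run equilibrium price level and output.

p = 108, y = 3587

This is a positive supply shock: SRAS shifts right.
New SRAS: y = 2831 + 7p.
Set AD = SRAS: 4559 − 9p = 2831 + 7p, so 1728 = 16p and p = 108.
y = 4559 − 9·108 = 3587.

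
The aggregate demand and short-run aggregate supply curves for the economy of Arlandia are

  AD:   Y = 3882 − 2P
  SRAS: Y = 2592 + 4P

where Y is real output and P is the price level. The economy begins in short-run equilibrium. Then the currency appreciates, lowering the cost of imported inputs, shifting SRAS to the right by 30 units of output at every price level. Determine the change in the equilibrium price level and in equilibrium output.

ΔP = -5, ΔY = +10

This is a positive supply shock: SRAS shifts right.
New SRAS: Y = 2622 + 4P.
Set AD = SRAS: 3882 − 2P = 2622 + 4P, so 1260 = 6P and P = 210.
Y = 3882 − 2·210 = 3462.
Initially P = 215, Y = 3452, so ΔP = -5 and ΔY = +10.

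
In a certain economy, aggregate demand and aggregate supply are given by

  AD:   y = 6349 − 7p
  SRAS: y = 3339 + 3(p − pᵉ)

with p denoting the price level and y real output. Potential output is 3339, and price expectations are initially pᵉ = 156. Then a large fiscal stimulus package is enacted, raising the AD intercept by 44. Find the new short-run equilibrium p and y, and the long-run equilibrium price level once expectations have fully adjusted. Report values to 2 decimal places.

Short run: p = 352.20, y = 3927.60. Long run: p = 436.29.

AD shifts right: new AD is y = 6393 − 7p. With pᵉ = 156, SRAS is y = 2871 + 3p.
Short run: 6393 − 7p = 2871 + 3p gives 3522 = 10p, so p = 352.20 and y = 6393 − 7p = 3927.60.
y = 3927.60 is above potential 3339; expectations adjust and SRAS shifts left until y = 3339.
Long run: on the new AD curve, 3339 = 6393 − 7p gives p = 436.29.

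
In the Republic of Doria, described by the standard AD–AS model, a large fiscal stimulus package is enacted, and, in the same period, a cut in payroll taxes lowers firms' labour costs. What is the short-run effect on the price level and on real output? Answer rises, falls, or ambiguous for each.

The first event is a positive demand shock: AD shifts right, which by itself pushes P up and Y up.
The second is a favourable supply shock: SRAS shifts right, which by itself pushes P down and Y up.
The two shocks push P in opposite directions, so the effect on P is ambiguous. Both shocks push Y up, so Y rises.

Price level: ambiguous; output: rises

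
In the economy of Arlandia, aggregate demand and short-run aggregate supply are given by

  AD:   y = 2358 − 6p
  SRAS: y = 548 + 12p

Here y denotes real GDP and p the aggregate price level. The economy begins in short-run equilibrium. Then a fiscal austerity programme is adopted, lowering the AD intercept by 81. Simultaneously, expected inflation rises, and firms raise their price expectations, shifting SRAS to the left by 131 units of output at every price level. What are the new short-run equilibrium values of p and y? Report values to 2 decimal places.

p = 103.33, y = 1657.00

After both shocks: AD is y = 2277 − 6p and SRAS is y = 417 + 12p.
Setting them equal: 1860 = 18p, so p = 103.33.
Substituting into AD, y = 1657.00.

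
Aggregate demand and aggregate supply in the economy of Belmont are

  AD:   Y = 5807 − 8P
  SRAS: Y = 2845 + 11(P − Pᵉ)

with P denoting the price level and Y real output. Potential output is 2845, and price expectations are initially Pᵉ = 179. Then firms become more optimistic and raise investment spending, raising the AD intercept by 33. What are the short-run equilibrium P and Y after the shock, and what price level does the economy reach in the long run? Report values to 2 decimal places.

AD shifts right: new AD is Y = 5840 − 8P. With Pᵉ = 179, SRAS is Y = 876 + 11P.
Short run: 5840 − 8P = 876 + 11P gives 4964 = 19P, so P = 261.26 and Y = 5840 − 8P = 3749.89.
Y = 3749.89 is above potential 2845; expectations adjust and SRAS shifts left until Y = 2845.
Long run: on the new AD curve, 2845 = 5840 − 8P gives P = 374.38.

Short run: P = 261.26, Y = 3749.89. Long run: P = 374.38.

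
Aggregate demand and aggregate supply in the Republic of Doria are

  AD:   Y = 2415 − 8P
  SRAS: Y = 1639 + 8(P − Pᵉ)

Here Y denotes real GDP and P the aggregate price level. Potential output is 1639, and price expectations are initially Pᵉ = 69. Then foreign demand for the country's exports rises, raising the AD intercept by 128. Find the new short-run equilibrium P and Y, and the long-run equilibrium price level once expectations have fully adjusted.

Short run: P = 91, Y = 1815. Long run: P = 113.

AD shifts right: new AD is Y = 2543 − 8P. With Pᵉ = 69, SRAS is Y = 1087 + 8P.
Short run: 2543 − 8P = 1087 + 8P gives 1456 = 16P, so P = 91 and Y = 2543 − 8·91 = 1815.
Y = 1815 is above potential 1639; expectations adjust and SRAS shifts left until Y = 1639.
Long run: on the new AD curve, 1639 = 2543 − 8P gives P = 113.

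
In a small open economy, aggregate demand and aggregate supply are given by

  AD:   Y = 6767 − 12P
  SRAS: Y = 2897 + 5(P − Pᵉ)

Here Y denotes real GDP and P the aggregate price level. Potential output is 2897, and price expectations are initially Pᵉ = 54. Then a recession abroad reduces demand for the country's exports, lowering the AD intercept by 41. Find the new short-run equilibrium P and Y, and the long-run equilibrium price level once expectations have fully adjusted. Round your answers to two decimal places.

Short run: P = 241.12, Y = 3832.59. Long run: P = 319.08.

AD shifts left: new AD is Y = 6726 − 12P. With Pᵉ = 54, SRAS is Y = 2627 + 5P.
Short run: 6726 − 12P = 2627 + 5P gives 4099 = 17P, so P = 241.12 and Y = 6726 − 12P = 3832.59.
Y = 3832.59 is above potential 2897; expectations adjust and SRAS shifts left until Y = 2897.
Long run: on the new AD curve, 2897 = 6726 − 12P gives P = 319.08.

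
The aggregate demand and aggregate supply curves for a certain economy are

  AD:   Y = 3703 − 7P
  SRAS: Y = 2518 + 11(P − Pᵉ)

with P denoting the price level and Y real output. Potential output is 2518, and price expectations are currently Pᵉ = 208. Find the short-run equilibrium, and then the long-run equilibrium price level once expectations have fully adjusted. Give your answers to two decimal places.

Short run: with Pᵉ = 208, SRAS is Y = 230 + 11P. Setting AD = SRAS gives 3473 = 18P, so P = 192.94 and Y = 3703 − 7P = 2352.39.
Output 2352.39 is below potential 2518, so over time expected prices fall and SRAS shifts right until Y returns to 2518.
Long run: Y = 2518 on the AD curve gives 2518 = 3703 − 7P, so P = 169.29.

Short run: P = 192.94, Y = 2352.39. Long run: P = 169.29.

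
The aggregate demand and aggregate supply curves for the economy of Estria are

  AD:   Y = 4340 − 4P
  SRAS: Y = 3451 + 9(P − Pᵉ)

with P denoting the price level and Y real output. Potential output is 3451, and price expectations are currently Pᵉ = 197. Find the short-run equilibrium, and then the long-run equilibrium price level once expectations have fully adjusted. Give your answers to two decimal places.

Short run: with Pᵉ = 197, SRAS is Y = 1678 + 9P. Setting AD = SRAS gives 2662 = 13P, so P = 204.77 and Y = 4340 − 4P = 3520.92.
Output 3520.92 is above potential 3451, so over time expected prices rise and SRAS shifts left until Y returns to 3451.
Long run: Y = 3451 on the AD curve gives 3451 = 4340 − 4P, so P = 222.25.

Short run: P = 204.77, Y = 3520.92. Long run: P = 222.25.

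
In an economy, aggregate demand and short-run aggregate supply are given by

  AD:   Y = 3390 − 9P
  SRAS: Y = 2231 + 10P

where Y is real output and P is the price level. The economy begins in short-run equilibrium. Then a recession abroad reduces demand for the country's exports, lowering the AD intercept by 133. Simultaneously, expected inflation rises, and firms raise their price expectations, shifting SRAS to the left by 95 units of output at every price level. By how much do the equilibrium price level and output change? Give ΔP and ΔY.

ΔP = -2, ΔY = -115

After both shocks: AD is Y = 3257 − 9P and SRAS is Y = 2136 + 10P.
Setting them equal: 1121 = 19P, so P = 59.
Y = 3257 − 9·59 = 2726.
Initially P = 61, Y = 2841, so ΔP = -2 and ΔY = -115.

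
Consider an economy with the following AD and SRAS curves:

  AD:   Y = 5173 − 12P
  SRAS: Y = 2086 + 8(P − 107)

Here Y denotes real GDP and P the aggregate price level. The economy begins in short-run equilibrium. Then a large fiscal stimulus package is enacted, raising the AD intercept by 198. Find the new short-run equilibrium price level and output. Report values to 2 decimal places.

This is a positive demand shock: AD shifts right.
New AD: Y = 5371 − 12P.
SRAS can be written Y = 1230 + 8P.
Set AD = SRAS: 5371 − 12P = 1230 + 8P, so 4141 = 20P and P = 207.05.
Substituting into AD, Y = 2886.40.

P = 207.05, Y = 2886.40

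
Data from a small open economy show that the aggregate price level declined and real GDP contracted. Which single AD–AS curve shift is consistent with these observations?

P fell and Y fell. An AD shift moves P and Y in the same direction; an SRAS shift moves them in opposite directions.
Here P and Y moved in the same direction, so the AD curve shifted.
Since Y fell, AD shifted left.

AD shifted left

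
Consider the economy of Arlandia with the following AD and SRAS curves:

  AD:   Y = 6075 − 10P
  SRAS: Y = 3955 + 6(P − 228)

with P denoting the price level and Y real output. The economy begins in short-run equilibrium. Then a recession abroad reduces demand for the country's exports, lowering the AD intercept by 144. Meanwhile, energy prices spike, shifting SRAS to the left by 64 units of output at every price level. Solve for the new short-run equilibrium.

After both shocks: AD is Y = 5931 − 10P and SRAS is Y = 2523 + 6P.
Setting them equal: 3408 = 16P, so P = 213.
Y = 5931 − 10·213 = 3801.

P = 213, Y = 3801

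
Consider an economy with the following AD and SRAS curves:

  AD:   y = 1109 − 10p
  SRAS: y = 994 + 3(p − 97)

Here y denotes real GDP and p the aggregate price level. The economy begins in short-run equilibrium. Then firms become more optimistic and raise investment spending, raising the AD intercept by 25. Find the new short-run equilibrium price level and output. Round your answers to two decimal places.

p = 33.15, y = 802.46

This is a positive demand shock: AD shifts right.
New AD: y = 1134 − 10p.
SRAS can be written y = 703 + 3p.
Set AD = SRAS: 1134 − 10p = 703 + 3p, so 431 = 13p and p = 33.15.
Substituting into AD, y = 802.46.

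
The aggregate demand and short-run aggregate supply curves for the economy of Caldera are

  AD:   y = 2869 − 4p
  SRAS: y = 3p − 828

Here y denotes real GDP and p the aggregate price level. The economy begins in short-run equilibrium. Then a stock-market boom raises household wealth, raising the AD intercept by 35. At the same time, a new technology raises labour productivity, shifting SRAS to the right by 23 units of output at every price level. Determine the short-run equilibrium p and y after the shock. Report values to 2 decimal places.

After both shocks: AD is y = 2904 − 4p and SRAS is y = 3p − 805.
Setting them equal: 3709 = 7p, so p = 529.86.
Substituting into AD, y = 784.57.

p = 529.86, y = 784.57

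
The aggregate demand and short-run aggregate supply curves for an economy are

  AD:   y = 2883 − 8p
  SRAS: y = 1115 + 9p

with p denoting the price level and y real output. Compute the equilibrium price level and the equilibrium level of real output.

p = 104, y = 2051

Set AD = SRAS: 2883 − 8p = 1115 + 9p, so 1768 = 17p and p = 104.
Then y = 2883 − 8·104 = 2051.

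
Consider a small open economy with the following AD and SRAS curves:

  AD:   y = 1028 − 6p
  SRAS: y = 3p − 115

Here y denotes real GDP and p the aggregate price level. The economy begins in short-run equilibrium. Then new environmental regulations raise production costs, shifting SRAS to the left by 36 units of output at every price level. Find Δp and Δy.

This is a negative supply shock: SRAS shifts left.
New SRAS: y = 3p − 151.
Set AD = SRAS: 1028 − 6p = 3p − 151, so 1179 = 9p and p = 131.
y = 1028 − 6·131 = 242.
Initially p = 127, y = 266, so Δp = +4 and Δy = -24.

Δp = +4, Δy = -24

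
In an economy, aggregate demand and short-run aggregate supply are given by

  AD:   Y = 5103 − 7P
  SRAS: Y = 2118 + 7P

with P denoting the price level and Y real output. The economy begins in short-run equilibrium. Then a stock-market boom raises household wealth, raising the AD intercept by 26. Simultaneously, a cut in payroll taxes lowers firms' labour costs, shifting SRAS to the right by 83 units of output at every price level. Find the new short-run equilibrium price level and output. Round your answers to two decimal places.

P = 209.14, Y = 3665.00

After both shocks: AD is Y = 5129 − 7P and SRAS is Y = 2201 + 7P.
Setting them equal: 2928 = 14P, so P = 209.14.
Substituting into AD, Y = 3665.00.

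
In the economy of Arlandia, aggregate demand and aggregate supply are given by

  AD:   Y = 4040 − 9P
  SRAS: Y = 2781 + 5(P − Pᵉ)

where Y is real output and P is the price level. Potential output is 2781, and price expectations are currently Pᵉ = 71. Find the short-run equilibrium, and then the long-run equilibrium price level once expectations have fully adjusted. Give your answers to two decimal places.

Short run: P = 115.29, Y = 3002.43. Long run: P = 139.89.

Short run: with Pᵉ = 71, SRAS is Y = 2426 + 5P. Setting AD = SRAS gives 1614 = 14P, so P = 115.29 and Y = 4040 − 9P = 3002.43.
Output 3002.43 is above potential 2781, so over time expected prices rise and SRAS shifts left until Y returns to 2781.
Long run: Y = 2781 on the AD curve gives 2781 = 4040 − 9P, so P = 139.89.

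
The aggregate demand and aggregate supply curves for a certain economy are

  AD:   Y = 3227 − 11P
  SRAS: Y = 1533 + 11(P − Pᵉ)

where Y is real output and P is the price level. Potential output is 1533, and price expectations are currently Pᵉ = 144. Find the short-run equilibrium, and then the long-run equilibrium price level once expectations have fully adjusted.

Short run: P = 149, Y = 1588. Long run: P = 154.

Short run: with Pᵉ = 144, SRAS is Y = 11P − 51. Setting AD = SRAS gives 3278 = 22P, so P = 149 and Y = 3227 − 11·149 = 1588.
Output 1588 is above potential 1533, so over time expected prices rise and SRAS shifts left until Y returns to 1533.
Long run: Y = 1533 on the AD curve gives 1533 = 3227 − 11P, so P = 154.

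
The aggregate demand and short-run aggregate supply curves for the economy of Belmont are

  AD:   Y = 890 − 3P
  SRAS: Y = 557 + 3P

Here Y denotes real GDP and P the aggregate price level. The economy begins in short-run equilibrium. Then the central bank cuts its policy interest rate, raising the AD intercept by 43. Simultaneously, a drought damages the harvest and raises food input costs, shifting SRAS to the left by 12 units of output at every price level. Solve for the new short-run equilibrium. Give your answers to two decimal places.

After both shocks: AD is Y = 933 − 3P and SRAS is Y = 545 + 3P.
Setting them equal: 388 = 6P, so P = 64.67.
Substituting into AD, Y = 739.00.

P = 64.67, Y = 739.00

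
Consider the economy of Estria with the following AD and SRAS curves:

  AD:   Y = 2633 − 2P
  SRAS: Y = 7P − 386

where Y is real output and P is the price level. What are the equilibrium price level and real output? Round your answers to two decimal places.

Set AD = SRAS: 2633 − 2P = 7P − 386, so 3019 = 9P and P = 335.44.
Substituting into AD, Y = 2633 − 2P = 1962.11.

P = 335.44, Y = 1962.11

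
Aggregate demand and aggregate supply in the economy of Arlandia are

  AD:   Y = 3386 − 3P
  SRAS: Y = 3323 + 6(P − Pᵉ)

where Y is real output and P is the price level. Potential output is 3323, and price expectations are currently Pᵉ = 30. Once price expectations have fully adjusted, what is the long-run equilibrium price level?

Short run: with Pᵉ = 30, SRAS is Y = 3143 + 6P. Setting AD = SRAS gives 243 = 9P, so P = 27 and Y = 3386 − 3·27 = 3305.
Output 3305 is below potential 3323, so over time expected prices fall and SRAS shifts right until Y returns to 3323.
Long run: Y = 3323 on the AD curve gives 3323 = 3386 − 3P, so P = 21.

Long-run P = 21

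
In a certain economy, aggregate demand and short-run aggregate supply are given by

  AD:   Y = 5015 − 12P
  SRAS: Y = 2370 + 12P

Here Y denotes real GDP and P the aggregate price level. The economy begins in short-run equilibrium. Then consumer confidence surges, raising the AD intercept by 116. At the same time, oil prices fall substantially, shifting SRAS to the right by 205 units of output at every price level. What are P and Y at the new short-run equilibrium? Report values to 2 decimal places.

P = 106.50, Y = 3853.00

After both shocks: AD is Y = 5131 − 12P and SRAS is Y = 2575 + 12P.
Setting them equal: 2556 = 24P, so P = 106.50.
Substituting into AD, Y = 3853.00.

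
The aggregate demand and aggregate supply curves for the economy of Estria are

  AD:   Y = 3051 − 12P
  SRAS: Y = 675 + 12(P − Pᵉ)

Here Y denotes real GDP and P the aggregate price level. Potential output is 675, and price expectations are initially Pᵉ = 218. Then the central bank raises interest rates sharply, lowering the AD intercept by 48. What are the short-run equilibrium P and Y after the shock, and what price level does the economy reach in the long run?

Short run: P = 206, Y = 531. Long run: P = 194.

AD shifts left: new AD is Y = 3003 − 12P. With Pᵉ = 218, SRAS is Y = 12P − 1941.
Short run: 3003 − 12P = 12P − 1941 gives 4944 = 24P, so P = 206 and Y = 3003 − 12·206 = 531.
Y = 531 is below potential 675; expectations adjust and SRAS shifts right until Y = 675.
Long run: on the new AD curve, 675 = 3003 − 12P gives P = 194.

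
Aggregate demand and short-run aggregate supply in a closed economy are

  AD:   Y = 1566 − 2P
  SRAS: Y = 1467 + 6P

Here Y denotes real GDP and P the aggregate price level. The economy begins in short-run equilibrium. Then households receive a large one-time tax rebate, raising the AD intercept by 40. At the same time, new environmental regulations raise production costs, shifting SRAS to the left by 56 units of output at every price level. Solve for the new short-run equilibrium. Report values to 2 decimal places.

P = 24.38, Y = 1557.25

After both shocks: AD is Y = 1606 − 2P and SRAS is Y = 1411 + 6P.
Setting them equal: 195 = 8P, so P = 24.38.
Substituting into AD, Y = 1557.25.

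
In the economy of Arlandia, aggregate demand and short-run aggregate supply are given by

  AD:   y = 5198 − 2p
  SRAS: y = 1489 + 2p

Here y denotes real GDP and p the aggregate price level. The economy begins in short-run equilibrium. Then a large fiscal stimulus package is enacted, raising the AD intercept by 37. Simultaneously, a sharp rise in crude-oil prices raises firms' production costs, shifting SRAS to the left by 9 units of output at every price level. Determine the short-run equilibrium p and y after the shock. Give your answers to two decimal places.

After both shocks: AD is y = 5235 − 2p and SRAS is y = 1480 + 2p.
Setting them equal: 3755 = 4p, so p = 938.75.
Substituting into AD, y = 3357.50.

p = 938.75, y = 3357.50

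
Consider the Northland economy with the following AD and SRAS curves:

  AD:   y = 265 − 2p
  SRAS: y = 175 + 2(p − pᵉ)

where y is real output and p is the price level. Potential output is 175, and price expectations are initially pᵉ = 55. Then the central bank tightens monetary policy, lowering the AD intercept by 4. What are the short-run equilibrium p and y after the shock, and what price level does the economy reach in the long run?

Short run: p = 49, y = 163. Long run: p = 43.

AD shifts left: new AD is y = 261 − 2p. With pᵉ = 55, SRAS is y = 65 + 2p.
Short run: 261 − 2p = 65 + 2p gives 196 = 4p, so p = 49 and y = 261 − 2·49 = 163.
y = 163 is below potential 175; expectations adjust and SRAS shifts right until y = 175.
Long run: on the new AD curve, 175 = 261 − 2p gives p = 43.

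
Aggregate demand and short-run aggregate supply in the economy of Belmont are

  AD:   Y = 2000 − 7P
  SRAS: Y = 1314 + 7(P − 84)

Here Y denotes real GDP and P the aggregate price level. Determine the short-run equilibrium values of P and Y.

Write SRAS as Y = 1314 + 7P − 588 = 726 + 7P.
Set AD = SRAS: 2000 − 7P = 726 + 7P, so 1274 = 14P and P = 91.
Then Y = 2000 − 7·91 = 1363.

P = 91, Y = 1363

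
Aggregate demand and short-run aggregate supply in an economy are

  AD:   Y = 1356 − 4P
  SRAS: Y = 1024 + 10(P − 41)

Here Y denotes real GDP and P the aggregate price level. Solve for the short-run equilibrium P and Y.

Write SRAS as Y = 1024 + 10P − 410 = 614 + 10P.
Set AD = SRAS: 1356 − 4P = 614 + 10P, so 742 = 14P and P = 53.
Then Y = 1356 − 4·53 = 1144.

P = 53, Y = 1144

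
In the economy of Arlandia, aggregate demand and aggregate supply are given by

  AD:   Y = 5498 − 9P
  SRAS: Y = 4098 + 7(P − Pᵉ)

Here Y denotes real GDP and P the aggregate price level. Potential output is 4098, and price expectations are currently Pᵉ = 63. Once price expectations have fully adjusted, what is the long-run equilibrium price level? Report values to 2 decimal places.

Short run: with Pᵉ = 63, SRAS is Y = 3657 + 7P. Setting AD = SRAS gives 1841 = 16P, so P = 115.06 and Y = 5498 − 9P = 4462.44.
Output 4462.44 is above potential 4098, so over time expected prices rise and SRAS shifts left until Y returns to 4098.
Long run: Y = 4098 on the AD curve gives 4098 = 5498 − 9P, so P = 155.56.

Long-run P = 155.56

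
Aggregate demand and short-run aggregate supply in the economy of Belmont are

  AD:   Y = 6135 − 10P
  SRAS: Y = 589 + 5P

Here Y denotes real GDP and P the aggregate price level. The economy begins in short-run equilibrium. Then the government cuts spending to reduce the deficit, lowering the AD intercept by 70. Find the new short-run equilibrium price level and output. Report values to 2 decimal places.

P = 365.07, Y = 2414.33

This is a negative demand shock: AD shifts left.
New AD: Y = 6065 − 10P.
Set AD = SRAS: 6065 − 10P = 589 + 5P, so 5476 = 15P and P = 365.07.
Substituting into AD, Y = 2414.33.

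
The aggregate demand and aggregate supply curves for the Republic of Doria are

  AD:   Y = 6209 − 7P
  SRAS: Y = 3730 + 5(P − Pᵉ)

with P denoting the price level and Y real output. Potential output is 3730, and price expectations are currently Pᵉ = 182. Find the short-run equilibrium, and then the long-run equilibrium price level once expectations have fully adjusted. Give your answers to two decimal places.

Short run: P = 282.42, Y = 4232.08. Long run: P = 354.14.

Short run: with Pᵉ = 182, SRAS is Y = 2820 + 5P. Setting AD = SRAS gives 3389 = 12P, so P = 282.42 and Y = 6209 − 7P = 4232.08.
Output 4232.08 is above potential 3730, so over time expected prices rise and SRAS shifts left until Y returns to 3730.
Long run: Y = 3730 on the AD curve gives 3730 = 6209 − 7P, so P = 354.14.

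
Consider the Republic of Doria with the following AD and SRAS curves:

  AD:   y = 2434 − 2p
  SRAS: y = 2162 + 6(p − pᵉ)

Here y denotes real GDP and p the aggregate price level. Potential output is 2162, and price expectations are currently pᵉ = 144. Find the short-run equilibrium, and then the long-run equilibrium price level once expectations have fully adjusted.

Short run: with pᵉ = 144, SRAS is y = 1298 + 6p. Setting AD = SRAS gives 1136 = 8p, so p = 142 and y = 2434 − 2·142 = 2150.
Output 2150 is below potential 2162, so over time expected prices fall and SRAS shifts right until y returns to 2162.
Long run: y = 2162 on the AD curve gives 2162 = 2434 − 2p, so p = 136.

Short run: p = 142, y = 2150. Long run: p = 136.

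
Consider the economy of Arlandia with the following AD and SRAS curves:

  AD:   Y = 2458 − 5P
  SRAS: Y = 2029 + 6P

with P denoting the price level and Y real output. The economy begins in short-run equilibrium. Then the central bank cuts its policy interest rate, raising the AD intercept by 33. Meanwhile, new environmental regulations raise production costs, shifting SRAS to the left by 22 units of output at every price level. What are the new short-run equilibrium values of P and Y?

After both shocks: AD is Y = 2491 − 5P and SRAS is Y = 2007 + 6P.
Setting them equal: 484 = 11P, so P = 44.
Y = 2491 − 5·44 = 2271.

P = 44, Y = 2271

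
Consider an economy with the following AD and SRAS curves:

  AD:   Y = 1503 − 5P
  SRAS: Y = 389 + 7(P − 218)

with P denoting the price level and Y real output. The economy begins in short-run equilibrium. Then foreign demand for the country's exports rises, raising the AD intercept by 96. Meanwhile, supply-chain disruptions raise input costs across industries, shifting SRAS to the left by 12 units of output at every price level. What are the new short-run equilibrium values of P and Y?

P = 229, Y = 454

After both shocks: AD is Y = 1599 − 5P and SRAS is Y = 7P − 1149.
Setting them equal: 2748 = 12P, so P = 229.
Y = 1599 − 5·229 = 454.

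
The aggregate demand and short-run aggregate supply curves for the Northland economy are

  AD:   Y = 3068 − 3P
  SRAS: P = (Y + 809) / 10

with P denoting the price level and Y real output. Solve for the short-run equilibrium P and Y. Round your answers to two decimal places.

Rearrange SRAS to Y = 10P − 809.
Set AD = SRAS: 3068 − 3P = 10P − 809, so 3877 = 13P and P = 298.23.
Substituting into AD, Y = 3068 − 3P = 2173.31.

P = 298.23, Y = 2173.31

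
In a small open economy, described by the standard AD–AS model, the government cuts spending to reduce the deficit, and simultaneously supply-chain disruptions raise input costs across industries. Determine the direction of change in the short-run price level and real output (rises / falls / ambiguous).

Price level: ambiguous; output: falls

The first event is a negative demand shock: AD shifts left, which by itself pushes P down and Y down.
The second is an adverse supply shock: SRAS shifts left, which by itself pushes P up and Y down.
The two shocks push P in opposite directions, so the effect on P is ambiguous. Both shocks push Y down, so Y falls.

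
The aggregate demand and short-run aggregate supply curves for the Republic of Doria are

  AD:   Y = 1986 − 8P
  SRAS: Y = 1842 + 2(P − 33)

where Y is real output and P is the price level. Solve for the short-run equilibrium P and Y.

P = 21, Y = 1818

Write SRAS as Y = 1842 + 2P − 66 = 1776 + 2P.
Set AD = SRAS: 1986 − 8P = 1776 + 2P, so 210 = 10P and P = 21.
Then Y = 1986 − 8·21 = 1818.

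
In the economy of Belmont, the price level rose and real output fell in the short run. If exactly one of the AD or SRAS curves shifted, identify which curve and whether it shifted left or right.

SRAS shifted left

P rose and Y fell. An AD shift moves P and Y in the same direction; an SRAS shift moves them in opposite directions.
Here P and Y moved in opposite directions, so the SRAS curve shifted.
Since Y fell, SRAS shifted left.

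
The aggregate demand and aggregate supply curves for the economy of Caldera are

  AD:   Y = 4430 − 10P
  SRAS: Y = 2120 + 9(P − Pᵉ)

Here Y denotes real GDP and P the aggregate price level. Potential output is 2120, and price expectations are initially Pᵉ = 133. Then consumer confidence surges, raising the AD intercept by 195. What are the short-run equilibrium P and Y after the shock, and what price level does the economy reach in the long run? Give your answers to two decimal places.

AD shifts right: new AD is Y = 4625 − 10P. With Pᵉ = 133, SRAS is Y = 923 + 9P.
Short run: 4625 − 10P = 923 + 9P gives 3702 = 19P, so P = 194.84 and Y = 4625 − 10P = 2676.58.
Y = 2676.58 is above potential 2120; expectations adjust and SRAS shifts left until Y = 2120.
Long run: on the new AD curve, 2120 = 4625 − 10P gives P = 250.50.

Short run: P = 194.84, Y = 2676.58. Long run: P = 250.50.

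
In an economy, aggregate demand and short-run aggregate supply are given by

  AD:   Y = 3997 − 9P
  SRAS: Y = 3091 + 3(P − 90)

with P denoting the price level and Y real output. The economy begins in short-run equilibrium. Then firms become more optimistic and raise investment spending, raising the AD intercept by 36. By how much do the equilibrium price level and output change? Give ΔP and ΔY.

This is a positive demand shock: AD shifts right.
New AD: Y = 4033 − 9P.
SRAS can be written Y = 2821 + 3P.
Set AD = SRAS: 4033 − 9P = 2821 + 3P, so 1212 = 12P and P = 101.
Y = 4033 − 9·101 = 3124.
Initially P = 98, Y = 3115, so ΔP = +3 and ΔY = +9.

ΔP = +3, ΔY = +9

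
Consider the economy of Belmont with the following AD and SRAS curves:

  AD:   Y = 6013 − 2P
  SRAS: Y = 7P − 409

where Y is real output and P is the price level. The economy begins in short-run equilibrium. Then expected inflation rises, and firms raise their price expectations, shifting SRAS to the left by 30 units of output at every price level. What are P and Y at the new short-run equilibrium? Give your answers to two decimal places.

This is a negative supply shock: SRAS shifts left.
New SRAS: Y = 7P − 439.
Set AD = SRAS: 6013 − 2P = 7P − 439, so 6452 = 9P and P = 716.89.
Substituting into AD, Y = 4579.22.

P = 716.89, Y = 4579.22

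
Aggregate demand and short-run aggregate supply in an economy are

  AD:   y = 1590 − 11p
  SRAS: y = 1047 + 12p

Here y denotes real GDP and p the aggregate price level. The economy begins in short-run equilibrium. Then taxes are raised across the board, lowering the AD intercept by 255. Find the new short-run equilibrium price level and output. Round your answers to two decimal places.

This is a negative demand shock: AD shifts left.
New AD: y = 1335 − 11p.
Set AD = SRAS: 1335 − 11p = 1047 + 12p, so 288 = 23p and p = 12.52.
Substituting into AD, y = 1197.26.

p = 12.52, y = 1197.26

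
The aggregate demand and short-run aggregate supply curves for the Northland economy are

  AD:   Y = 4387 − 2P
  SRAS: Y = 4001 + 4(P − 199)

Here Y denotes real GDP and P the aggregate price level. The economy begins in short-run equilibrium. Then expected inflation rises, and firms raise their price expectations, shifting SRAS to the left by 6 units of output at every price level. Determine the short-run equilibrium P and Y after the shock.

This is a negative supply shock: SRAS shifts left.
New SRAS: Y = 3199 + 4P.
Set AD = SRAS: 4387 − 2P = 3199 + 4P, so 1188 = 6P and P = 198.
Y = 4387 − 2·198 = 3991.

P = 198, Y = 3991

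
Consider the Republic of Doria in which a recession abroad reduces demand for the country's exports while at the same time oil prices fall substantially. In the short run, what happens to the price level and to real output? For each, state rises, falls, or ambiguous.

Price level: falls; output: ambiguous

The first event is a negative demand shock: AD shifts left, which by itself pushes P down and Y down.
The second is a favourable supply shock: SRAS shifts right, which by itself pushes P down and Y up.
Both shocks push P down, so P falls. The two shocks push Y in opposite directions, so the effect on Y is ambiguous.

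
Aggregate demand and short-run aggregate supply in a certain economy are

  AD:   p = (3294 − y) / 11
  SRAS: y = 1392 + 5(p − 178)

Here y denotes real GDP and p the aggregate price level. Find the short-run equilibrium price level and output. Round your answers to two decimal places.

Write SRAS as y = 1392 + 5p − 890 = 502 + 5p.
Rearrange AD to y = 3294 − 11p.
Set AD = SRAS: 3294 − 11p = 502 + 5p, so 2792 = 16p and p = 174.50.
Substituting into AD, y = 3294 − 11p = 1374.50.

p = 174.50, y = 1374.50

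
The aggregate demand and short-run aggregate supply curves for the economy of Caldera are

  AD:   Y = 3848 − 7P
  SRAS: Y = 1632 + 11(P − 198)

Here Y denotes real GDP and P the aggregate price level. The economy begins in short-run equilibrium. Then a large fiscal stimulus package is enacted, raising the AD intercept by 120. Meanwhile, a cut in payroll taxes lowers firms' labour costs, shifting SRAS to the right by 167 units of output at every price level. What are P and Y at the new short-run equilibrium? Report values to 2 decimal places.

After both shocks: AD is Y = 3968 − 7P and SRAS is Y = 11P − 379.
Setting them equal: 4347 = 18P, so P = 241.50.
Substituting into AD, Y = 2277.50.

P = 241.50, Y = 2277.50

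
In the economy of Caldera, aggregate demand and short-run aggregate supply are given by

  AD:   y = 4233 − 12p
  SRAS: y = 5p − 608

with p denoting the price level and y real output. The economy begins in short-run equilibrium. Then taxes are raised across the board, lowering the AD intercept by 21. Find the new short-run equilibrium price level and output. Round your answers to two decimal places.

p = 283.53, y = 809.65

This is a negative demand shock: AD shifts left.
New AD: y = 4212 − 12p.
Set AD = SRAS: 4212 − 12p = 5p − 608, so 4820 = 17p and p = 283.53.
Substituting into AD, y = 809.65.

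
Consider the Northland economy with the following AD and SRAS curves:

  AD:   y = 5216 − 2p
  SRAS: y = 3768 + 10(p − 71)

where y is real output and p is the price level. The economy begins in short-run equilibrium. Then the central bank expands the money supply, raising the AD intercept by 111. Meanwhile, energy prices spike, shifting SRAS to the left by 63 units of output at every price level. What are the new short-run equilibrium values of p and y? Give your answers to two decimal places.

p = 194.33, y = 4938.33

After both shocks: AD is y = 5327 − 2p and SRAS is y = 2995 + 10p.
Setting them equal: 2332 = 12p, so p = 194.33.
Substituting into AD, y = 4938.33.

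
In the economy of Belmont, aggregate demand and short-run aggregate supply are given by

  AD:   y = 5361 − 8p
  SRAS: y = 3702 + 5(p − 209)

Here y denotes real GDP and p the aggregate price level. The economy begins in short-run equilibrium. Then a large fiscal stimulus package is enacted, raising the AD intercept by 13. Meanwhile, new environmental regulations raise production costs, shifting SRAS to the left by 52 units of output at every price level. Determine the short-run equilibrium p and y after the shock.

p = 213, y = 3670

After both shocks: AD is y = 5374 − 8p and SRAS is y = 2605 + 5p.
Setting them equal: 2769 = 13p, so p = 213.
y = 5374 − 8·213 = 3670.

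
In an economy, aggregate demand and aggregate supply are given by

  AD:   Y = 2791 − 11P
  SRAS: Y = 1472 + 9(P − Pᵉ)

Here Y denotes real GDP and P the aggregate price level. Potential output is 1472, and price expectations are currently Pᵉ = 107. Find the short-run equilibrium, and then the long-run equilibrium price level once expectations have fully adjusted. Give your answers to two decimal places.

Short run: with Pᵉ = 107, SRAS is Y = 509 + 9P. Setting AD = SRAS gives 2282 = 20P, so P = 114.10 and Y = 2791 − 11P = 1535.90.
Output 1535.90 is above potential 1472, so over time expected prices rise and SRAS shifts left until Y returns to 1472.
Long run: Y = 1472 on the AD curve gives 1472 = 2791 − 11P, so P = 119.91.

Short run: P = 114.10, Y = 1535.90. Long run: P = 119.91.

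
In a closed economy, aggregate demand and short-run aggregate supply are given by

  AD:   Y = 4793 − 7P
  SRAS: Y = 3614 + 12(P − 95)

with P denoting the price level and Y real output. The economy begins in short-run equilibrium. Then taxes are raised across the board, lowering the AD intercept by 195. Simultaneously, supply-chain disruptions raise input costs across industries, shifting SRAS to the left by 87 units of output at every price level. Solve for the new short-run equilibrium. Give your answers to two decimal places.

After both shocks: AD is Y = 4598 − 7P and SRAS is Y = 2387 + 12P.
Setting them equal: 2211 = 19P, so P = 116.37.
Substituting into AD, Y = 3783.42.

P = 116.37, Y = 3783.42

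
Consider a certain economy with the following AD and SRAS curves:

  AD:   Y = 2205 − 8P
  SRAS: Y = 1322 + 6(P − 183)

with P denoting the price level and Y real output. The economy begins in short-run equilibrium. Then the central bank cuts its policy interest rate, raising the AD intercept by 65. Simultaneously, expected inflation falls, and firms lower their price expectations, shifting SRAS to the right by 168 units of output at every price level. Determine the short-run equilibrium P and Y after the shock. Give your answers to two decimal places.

P = 134.14, Y = 1196.86

After both shocks: AD is Y = 2270 − 8P and SRAS is Y = 392 + 6P.
Setting them equal: 1878 = 14P, so P = 134.14.
Substituting into AD, Y = 1196.86.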